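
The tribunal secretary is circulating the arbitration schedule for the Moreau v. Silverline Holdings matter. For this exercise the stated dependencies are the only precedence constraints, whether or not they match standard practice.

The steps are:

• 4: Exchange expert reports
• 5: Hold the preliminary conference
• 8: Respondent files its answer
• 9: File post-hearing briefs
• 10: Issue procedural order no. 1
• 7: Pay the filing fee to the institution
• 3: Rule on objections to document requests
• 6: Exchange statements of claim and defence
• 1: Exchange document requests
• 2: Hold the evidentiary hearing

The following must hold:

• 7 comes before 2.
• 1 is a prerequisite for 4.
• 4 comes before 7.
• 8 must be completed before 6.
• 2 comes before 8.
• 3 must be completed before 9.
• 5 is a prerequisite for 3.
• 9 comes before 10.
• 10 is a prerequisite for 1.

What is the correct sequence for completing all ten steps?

5 is the only step with nothing outstanding, so it goes first.
3 needed 5, now all done → 3.
9 needed 3, now all done → 9.
10 needed 9, now all done → 10.
That leaves 1 as the only ready step → 1.
4 is the only step now ready → 4.
That leaves 7 as the only ready step → 7.
2 is the only step now ready → 2.
8 is the only step now ready → 8.
Next only 6 has its prerequisites met → 6.

5, 3, 9, 10, 1, 4, 7, 2, 8, 6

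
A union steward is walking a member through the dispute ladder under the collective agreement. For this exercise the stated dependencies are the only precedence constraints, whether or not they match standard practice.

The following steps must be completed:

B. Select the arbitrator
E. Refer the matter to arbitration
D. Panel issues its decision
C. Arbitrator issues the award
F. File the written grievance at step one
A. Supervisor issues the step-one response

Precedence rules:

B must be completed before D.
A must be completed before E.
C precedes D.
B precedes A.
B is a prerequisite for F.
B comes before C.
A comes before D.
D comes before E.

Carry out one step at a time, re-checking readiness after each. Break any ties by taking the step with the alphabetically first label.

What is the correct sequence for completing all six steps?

B A C D E F

Only B has no prerequisites, so it is first.
Now A, C and F have their prerequisites met. A has the earlier label, so A next.
Ready: C and F. C has the earlier label → C.
D now also ready, so the ready set is {D, F}; D has the earlier label → D.
E and F are both available; E has the earlier label → E.
F needed B, now all done → F.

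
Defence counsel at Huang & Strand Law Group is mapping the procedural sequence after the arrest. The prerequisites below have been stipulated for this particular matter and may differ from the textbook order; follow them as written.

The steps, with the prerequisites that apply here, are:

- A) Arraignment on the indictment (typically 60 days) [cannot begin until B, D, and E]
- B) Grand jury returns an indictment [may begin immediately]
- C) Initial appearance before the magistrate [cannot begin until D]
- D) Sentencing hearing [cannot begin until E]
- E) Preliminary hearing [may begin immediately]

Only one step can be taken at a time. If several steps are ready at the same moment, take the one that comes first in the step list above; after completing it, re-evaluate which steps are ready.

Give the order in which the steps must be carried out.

B → E → D → A → C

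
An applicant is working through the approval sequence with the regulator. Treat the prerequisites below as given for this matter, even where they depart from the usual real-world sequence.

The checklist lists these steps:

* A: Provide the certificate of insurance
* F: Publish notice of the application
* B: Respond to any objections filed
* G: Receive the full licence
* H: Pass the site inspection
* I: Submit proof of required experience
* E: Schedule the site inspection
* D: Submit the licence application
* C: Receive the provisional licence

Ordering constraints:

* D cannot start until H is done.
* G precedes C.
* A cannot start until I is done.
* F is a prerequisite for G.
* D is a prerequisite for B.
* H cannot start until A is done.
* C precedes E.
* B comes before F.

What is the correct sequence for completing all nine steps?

I → A → H → D → B → F → G → C → E

I has no prerequisites → I first.
A is the only step now ready → A.
H is the only step now ready → H.
D is the only step now ready → D.
Next only B has its prerequisites met → B.
Next only F has its prerequisites met → F.
G needed F, now all done → G.
C needed G, now all done → C.
That leaves E as the only ready step → E.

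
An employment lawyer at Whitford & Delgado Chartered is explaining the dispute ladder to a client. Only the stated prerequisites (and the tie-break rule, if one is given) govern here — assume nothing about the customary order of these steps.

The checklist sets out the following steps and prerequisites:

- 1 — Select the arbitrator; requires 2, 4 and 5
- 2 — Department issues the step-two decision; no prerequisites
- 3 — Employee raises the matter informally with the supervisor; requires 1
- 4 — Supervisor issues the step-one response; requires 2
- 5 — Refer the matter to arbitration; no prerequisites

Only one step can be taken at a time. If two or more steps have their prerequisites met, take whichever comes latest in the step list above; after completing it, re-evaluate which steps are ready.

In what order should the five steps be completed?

5 2 4 1 3

5 and 2 have no prerequisites; 5 is listed later, so 5 is first.
Next only 2 has its prerequisites met → 2.
4 needed 2, now all done → 4.
That leaves 1 as the only ready step → 1.
3 is the only step now ready → 3.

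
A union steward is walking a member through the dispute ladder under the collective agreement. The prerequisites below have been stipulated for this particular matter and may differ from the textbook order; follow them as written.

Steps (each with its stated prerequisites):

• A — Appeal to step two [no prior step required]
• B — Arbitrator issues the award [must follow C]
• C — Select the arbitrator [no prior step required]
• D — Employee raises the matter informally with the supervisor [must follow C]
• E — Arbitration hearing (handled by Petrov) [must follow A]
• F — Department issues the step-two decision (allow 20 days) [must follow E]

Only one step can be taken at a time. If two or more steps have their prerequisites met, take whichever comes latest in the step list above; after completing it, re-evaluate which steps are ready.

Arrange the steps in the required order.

C D B A E F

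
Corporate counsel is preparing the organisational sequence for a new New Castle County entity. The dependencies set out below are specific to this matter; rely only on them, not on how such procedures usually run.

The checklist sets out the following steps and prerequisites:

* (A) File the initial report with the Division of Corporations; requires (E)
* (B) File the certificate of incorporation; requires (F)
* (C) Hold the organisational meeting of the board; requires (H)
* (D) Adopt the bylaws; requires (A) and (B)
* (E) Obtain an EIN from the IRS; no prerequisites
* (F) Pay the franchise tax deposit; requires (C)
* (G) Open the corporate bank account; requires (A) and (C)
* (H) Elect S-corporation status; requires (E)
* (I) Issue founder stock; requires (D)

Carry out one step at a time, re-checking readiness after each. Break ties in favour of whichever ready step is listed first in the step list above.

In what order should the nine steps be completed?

(E) → (A) → (H) → (C) → (F) → (B) → (D) → (G) → (I)

(E) has no prerequisites → (E) first.
(A) and (H) are both available; (A) is listed earlier → (A).
(H) needed (E), now all done → (H).
(C) is the only step now ready → (C).
(F) and (G) are both available; (F) is listed earlier → (F).
Ready: (B) and (G). (B) is listed earlier → (B).
(D) and (G) are both available; (D) is listed earlier → (D).
(I) now also ready, so the ready set is {(G), (I)}; (G) is listed earlier → (G).
That leaves (I) as the only ready step → (I).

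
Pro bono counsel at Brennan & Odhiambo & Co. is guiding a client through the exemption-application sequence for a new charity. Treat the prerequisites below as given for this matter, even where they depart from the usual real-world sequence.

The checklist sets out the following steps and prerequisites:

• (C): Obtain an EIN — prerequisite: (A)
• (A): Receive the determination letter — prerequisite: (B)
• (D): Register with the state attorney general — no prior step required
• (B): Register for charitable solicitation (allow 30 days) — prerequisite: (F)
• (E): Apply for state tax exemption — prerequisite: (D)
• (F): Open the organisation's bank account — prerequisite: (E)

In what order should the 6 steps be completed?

Only (D) has no prerequisites, so it is first.
Next only (E) has its prerequisites met → (E).
Next only (F) has its prerequisites met → (F).
That leaves (B) as the only ready step → (B).
That leaves (A) as the only ready step → (A).
(C) needed (A), now all done → (C).

(D), (E), (F), (B), (A), (C)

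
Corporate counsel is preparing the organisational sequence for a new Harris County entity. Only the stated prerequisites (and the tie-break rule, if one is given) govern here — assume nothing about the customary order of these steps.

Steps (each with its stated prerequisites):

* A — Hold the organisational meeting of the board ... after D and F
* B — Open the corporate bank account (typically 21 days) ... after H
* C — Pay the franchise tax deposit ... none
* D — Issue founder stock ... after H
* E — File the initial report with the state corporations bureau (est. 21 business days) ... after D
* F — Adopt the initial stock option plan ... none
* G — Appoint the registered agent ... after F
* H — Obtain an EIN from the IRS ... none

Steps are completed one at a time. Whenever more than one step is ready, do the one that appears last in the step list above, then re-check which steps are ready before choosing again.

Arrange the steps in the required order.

H F G D E C B A

H, F and C have no prerequisites; H is listed later, so H is first.
D and B now also ready, so the ready set is {F, D, C, B}; F is listed later → F.
G now also ready, so the ready set is {G, D, C, B}; G is listed later → G.
Ready: D, C and B. D is listed later → D.
Now E, C, B and A have their prerequisites met. E is listed later, so E next.
C, B and A are all available; C is listed later → C.
Ready: B and A. B is listed later → B.
Next only A has its prerequisites met → A.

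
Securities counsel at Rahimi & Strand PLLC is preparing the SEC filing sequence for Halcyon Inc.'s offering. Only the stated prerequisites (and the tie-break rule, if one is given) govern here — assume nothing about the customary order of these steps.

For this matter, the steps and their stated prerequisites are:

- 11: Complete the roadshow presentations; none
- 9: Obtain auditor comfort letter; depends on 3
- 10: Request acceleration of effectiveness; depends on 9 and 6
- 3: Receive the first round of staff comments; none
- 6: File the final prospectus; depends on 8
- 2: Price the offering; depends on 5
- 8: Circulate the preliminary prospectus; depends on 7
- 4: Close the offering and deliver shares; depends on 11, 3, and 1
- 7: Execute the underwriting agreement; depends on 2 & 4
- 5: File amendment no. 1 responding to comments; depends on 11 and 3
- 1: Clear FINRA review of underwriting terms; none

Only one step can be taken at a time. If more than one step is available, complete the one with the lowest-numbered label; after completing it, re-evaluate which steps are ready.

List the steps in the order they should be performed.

1 3 9 11 4 5 2 7 8 6 10

Nothing is required for 1, 3 and 11. 1 has the earlier label → 1 first.
Ready: 3 and 11. 3 has the earlier label → 3.
9 now also ready, so the ready set is {9, 11}; 9 has the earlier label → 9.
That leaves 11 as the only ready step → 11.
Ready: 4 and 5. 4 has the earlier label → 4.
Next only 5 has its prerequisites met → 5.
2 needed 5, now all done → 2.
That leaves 7 as the only ready step → 7.
8 needed 7, now all done → 8.
That leaves 6 as the only ready step → 6.
10 needed 6 and 9, now all done → 10.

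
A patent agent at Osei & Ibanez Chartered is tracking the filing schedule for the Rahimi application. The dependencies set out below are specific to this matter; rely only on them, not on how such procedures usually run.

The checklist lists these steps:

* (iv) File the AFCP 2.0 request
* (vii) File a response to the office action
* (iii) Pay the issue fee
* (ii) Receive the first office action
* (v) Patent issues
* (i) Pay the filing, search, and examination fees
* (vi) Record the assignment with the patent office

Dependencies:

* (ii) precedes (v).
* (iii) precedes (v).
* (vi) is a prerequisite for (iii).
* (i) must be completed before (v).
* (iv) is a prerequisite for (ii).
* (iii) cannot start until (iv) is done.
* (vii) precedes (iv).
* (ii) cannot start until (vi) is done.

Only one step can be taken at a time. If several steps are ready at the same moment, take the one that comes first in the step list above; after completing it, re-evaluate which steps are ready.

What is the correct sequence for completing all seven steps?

(vii), (iv), (i), (vi), (iii), (ii), (v)

(vii), (i) and (vi) have no prerequisites; (vii) is listed earlier, so (vii) is first.
Ready: (iv), (i) and (vi). (iv) is listed earlier → (iv).
Ready: (i) and (vi). (i) is listed earlier → (i).
Next only (vi) has its prerequisites met → (vi).
(iii) and (ii) are both available; (iii) is listed earlier → (iii).
(ii) is the only step now ready → (ii).
(v) is the only step now ready → (v).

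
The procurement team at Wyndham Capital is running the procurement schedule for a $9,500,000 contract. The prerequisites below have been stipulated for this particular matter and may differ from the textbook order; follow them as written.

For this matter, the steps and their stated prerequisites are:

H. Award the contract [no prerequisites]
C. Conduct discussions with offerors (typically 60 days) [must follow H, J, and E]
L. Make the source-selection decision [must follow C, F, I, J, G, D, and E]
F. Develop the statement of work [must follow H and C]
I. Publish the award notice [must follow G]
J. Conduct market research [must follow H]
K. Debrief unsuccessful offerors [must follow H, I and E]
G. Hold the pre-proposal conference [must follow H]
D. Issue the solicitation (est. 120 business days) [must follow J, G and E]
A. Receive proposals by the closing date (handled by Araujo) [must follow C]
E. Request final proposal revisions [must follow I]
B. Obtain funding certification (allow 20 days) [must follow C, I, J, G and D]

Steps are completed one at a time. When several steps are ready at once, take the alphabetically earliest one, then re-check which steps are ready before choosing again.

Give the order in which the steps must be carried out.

H, G, I, E, J, C, A, D, B, F, K, L

Only H has no prerequisites, so it is first.
G and J are both available; G has the earlier label → G.
Now I and J have their prerequisites met. I has the earlier label, so I next.
E now also ready, so the ready set is {E, J}; E has the earlier label → E.
Now J and K have their prerequisites met. J has the earlier label, so J next.
C and D now also ready, so the ready set is {C, D, K}; C has the earlier label → C.
A and F now also ready, so the ready set is {A, D, F, K}; A has the earlier label → A.
Ready: D, F and K. D has the earlier label → D.
Now B, F and K have their prerequisites met. B has the earlier label, so B next.
F and K are both available; F has the earlier label → F.
L now also ready, so the ready set is {K, L}; K has the earlier label → K.
L needed C, D, E, F, G, I and J, now all done → L.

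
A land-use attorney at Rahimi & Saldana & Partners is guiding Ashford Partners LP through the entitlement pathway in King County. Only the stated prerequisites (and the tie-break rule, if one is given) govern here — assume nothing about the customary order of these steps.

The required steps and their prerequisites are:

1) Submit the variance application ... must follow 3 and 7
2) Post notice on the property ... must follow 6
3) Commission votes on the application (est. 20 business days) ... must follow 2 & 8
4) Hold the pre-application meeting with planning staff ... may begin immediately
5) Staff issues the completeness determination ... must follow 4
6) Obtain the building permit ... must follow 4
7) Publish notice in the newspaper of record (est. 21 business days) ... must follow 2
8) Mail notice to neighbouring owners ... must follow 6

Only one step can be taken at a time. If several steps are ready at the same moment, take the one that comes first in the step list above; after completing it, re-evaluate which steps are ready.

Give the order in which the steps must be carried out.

4 5 6 2 7 8 3 1

4 has no prerequisites → 4 first.
5 and 6 are both available; 5 is listed earlier → 5.
That leaves 6 as the only ready step → 6.
2 and 8 are both available; 2 is listed earlier → 2.
7 and 8 are both available; 7 is listed earlier → 7.
8 needed 6, now all done → 8.
Next only 3 has its prerequisites met → 3.
Next only 1 has its prerequisites met → 1.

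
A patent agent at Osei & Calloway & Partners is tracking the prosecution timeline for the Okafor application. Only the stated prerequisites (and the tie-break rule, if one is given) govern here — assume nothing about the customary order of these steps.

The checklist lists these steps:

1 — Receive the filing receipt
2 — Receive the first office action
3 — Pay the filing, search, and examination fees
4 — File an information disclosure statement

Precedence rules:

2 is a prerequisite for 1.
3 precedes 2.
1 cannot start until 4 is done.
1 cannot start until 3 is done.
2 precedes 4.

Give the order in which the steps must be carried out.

3 is the only step with nothing outstanding, so it goes first.
Next only 2 has its prerequisites met → 2.
4 needed 2, now all done → 4.
1 needed 2, 3 and 4, now all done → 1.

3 → 2 → 4 → 1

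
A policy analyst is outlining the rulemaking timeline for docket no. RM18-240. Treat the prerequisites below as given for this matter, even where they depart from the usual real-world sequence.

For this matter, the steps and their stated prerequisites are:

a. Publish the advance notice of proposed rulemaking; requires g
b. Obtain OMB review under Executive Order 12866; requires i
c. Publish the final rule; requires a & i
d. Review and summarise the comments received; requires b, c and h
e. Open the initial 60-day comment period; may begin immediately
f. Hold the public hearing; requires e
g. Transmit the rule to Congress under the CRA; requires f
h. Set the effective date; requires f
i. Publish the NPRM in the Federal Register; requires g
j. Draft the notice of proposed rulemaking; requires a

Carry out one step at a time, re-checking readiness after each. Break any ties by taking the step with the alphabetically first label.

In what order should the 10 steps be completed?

Only e has no prerequisites, so it is first.
f needed e, now all done → f.
Ready: g and h. g has the earlier label → g.
Ready: a, h and i. a has the earlier label → a.
j now also ready, so the ready set is {h, i, j}; h has the earlier label → h.
i and j are both available; i has the earlier label → i.
b and c now also ready, so the ready set is {b, c, j}; b has the earlier label → b.
Now c and j have their prerequisites met. c has the earlier label, so c next.
d now also ready, so the ready set is {d, j}; d has the earlier label → d.
Next only j has its prerequisites met → j.

e, f, g, a, h, i, b, c, d, j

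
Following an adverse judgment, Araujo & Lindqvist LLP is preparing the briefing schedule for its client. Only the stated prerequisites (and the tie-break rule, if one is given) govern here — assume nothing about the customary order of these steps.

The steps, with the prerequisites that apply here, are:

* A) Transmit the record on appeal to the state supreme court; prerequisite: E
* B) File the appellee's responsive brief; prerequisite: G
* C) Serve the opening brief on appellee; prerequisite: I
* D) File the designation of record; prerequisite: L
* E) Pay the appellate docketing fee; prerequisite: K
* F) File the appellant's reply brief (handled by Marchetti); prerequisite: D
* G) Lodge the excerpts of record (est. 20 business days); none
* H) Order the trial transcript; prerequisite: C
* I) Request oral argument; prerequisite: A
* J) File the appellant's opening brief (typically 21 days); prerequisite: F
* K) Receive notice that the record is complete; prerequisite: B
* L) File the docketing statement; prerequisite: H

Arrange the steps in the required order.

G B K E A I C H L D F J

G is the only step with nothing outstanding, so it goes first.
That leaves B as the only ready step → B.
K is the only step now ready → K.
Next only E has its prerequisites met → E.
Next only A has its prerequisites met → A.
Next only I has its prerequisites met → I.
Next only C has its prerequisites met → C.
H needed C, now all done → H.
L needed H, now all done → L.
D needed L, now all done → D.
That leaves F as the only ready step → F.
That leaves J as the only ready step → J.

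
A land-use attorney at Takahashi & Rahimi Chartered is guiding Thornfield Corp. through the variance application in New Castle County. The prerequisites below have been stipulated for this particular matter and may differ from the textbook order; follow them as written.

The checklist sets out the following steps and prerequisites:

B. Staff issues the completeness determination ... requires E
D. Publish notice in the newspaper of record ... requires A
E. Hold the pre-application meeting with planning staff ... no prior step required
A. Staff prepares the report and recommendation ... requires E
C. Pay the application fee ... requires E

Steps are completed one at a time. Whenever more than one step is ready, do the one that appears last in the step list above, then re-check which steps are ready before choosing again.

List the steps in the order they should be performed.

E is the only step with nothing outstanding, so it goes first.
Now C, A and B have their prerequisites met. C is listed later, so C next.
Ready: A and B. A is listed later → A.
D now also ready, so the ready set is {D, B}; D is listed later → D.
B needed E, now all done → B.

E → C → A → D → B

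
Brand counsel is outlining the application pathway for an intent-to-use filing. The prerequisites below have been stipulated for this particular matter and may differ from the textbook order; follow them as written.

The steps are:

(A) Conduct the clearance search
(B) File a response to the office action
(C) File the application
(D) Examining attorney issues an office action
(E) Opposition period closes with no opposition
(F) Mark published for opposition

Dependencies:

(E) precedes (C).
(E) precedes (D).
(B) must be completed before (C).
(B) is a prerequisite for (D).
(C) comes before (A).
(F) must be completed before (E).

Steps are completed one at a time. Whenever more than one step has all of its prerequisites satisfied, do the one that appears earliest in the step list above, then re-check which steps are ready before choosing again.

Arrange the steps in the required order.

(B) and (F) have no prerequisites; (B) is listed earlier, so (B) is first.
(F) is the only step now ready → (F).
That leaves (E) as the only ready step → (E).
Ready: (C) and (D). (C) is listed earlier → (C).
(A) now also ready, so the ready set is {(A), (D)}; (A) is listed earlier → (A).
That leaves (D) as the only ready step → (D).

(B), (F), (E), (C), (A), (D)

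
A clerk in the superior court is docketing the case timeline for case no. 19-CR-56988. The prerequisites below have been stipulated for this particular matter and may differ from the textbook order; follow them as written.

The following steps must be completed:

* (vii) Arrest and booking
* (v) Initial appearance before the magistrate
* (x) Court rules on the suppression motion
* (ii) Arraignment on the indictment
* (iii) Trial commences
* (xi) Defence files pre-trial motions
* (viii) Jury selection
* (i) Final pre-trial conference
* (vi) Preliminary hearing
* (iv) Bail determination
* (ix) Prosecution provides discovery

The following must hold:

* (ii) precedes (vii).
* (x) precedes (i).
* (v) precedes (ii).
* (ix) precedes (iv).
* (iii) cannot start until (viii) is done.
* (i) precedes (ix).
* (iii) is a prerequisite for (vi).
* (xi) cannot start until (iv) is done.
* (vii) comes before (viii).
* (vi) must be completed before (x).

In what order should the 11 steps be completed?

Only (v) has no prerequisites, so it is first.
Next only (ii) has its prerequisites met → (ii).
Next only (vii) has its prerequisites met → (vii).
(viii) needed (vii), now all done → (viii).
(iii) needed (viii), now all done → (iii).
(vi) needed (iii), now all done → (vi).
That leaves (x) as the only ready step → (x).
(i) is the only step now ready → (i).
(ix) needed (i), now all done → (ix).
(iv) needed (ix), now all done → (iv).
That leaves (xi) as the only ready step → (xi).

(v), (ii), (vii), (viii), (iii), (vi), (x), (i), (ix), (iv), (xi)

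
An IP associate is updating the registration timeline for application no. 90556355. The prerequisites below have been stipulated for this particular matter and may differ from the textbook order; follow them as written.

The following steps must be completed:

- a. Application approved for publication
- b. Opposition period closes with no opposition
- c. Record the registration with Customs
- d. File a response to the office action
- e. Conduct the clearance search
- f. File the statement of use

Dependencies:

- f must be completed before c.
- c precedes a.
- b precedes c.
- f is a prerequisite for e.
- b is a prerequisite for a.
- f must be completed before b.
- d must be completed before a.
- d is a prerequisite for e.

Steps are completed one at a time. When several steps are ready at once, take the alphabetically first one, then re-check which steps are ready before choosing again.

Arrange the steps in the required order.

d → f → b → c → a → e

d and f have no prerequisites; d has the earlier label, so d is first.
Next only f has its prerequisites met → f.
Now b and e have their prerequisites met. b has the earlier label, so b next.
c now also ready, so the ready set is {c, e}; c has the earlier label → c.
a now also ready, so the ready set is {a, e}; a has the earlier label → a.
e is the only step now ready → e.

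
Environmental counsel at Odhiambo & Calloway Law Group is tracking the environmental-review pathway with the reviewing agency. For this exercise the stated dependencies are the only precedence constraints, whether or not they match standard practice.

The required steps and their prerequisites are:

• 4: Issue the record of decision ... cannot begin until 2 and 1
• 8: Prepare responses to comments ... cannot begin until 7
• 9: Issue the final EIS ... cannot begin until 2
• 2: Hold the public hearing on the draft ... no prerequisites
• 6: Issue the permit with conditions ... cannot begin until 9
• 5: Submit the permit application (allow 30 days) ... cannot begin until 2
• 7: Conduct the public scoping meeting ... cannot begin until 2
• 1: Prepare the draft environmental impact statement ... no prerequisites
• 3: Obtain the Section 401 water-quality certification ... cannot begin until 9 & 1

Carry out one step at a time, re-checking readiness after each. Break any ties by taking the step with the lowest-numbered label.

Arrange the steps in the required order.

1, 2, 4, 5, 7, 8, 9, 3, 6

1 and 2 have no prerequisites; 1 has the earlier label, so 1 is first.
2 is the only step now ready → 2.
Ready: 4, 5, 7 and 9. 4 has the earlier label → 4.
5, 7 and 9 are all available; 5 has the earlier label → 5.
Ready: 7 and 9. 7 has the earlier label → 7.
8 now also ready, so the ready set is {8, 9}; 8 has the earlier label → 8.
9 needed 2, now all done → 9.
Now 3 and 6 have their prerequisites met. 3 has the earlier label, so 3 next.
6 is the only step now ready → 6.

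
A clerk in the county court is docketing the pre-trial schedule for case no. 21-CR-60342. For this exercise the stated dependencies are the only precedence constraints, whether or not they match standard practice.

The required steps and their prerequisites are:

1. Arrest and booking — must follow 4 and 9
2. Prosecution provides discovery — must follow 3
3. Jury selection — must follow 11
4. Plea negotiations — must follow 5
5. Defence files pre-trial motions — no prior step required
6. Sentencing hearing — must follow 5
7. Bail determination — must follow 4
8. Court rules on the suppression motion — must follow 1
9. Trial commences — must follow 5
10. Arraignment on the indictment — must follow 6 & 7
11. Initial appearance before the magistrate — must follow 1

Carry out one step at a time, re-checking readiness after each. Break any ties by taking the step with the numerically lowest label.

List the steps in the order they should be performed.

5 has no prerequisites → 5 first.
Ready: 4, 6 and 9. 4 has the earlier label → 4.
Now 6, 7 and 9 have their prerequisites met. 6 has the earlier label, so 6 next.
7 and 9 are both available; 7 has the earlier label → 7.
Now 9 and 10 have their prerequisites met. 9 has the earlier label, so 9 next.
1 and 10 are both available; 1 has the earlier label → 1.
8 and 11 now also ready, so the ready set is {8, 10, 11}; 8 has the earlier label → 8.
Ready: 10 and 11. 10 has the earlier label → 10.
Next only 11 has its prerequisites met → 11.
3 needed 11, now all done → 3.
Next only 2 has its prerequisites met → 2.

5 → 4 → 6 → 7 → 9 → 1 → 8 → 10 → 11 → 3 → 2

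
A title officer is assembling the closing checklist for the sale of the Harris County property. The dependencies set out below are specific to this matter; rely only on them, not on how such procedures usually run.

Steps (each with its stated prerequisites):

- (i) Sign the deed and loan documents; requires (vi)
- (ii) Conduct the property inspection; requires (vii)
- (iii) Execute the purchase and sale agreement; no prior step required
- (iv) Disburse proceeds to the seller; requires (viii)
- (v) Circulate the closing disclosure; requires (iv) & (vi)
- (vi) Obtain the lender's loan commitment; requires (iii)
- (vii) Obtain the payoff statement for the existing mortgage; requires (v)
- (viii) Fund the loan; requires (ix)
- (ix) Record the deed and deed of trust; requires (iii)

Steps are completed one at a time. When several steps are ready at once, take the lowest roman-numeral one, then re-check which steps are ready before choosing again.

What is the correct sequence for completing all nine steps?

(iii) → (vi) → (i) → (ix) → (viii) → (iv) → (v) → (vii) → (ii)

(iii) has no prerequisites → (iii) first.
Ready: (vi) and (ix). (vi) has the earlier label → (vi).
Ready: (i) and (ix). (i) has the earlier label → (i).
(ix) is the only step now ready → (ix).
(viii) needed (ix), now all done → (viii).
(iv) needed (viii), now all done → (iv).
(v) needed (iv) and (vi), now all done → (v).
(vii) needed (v), now all done → (vii).
(ii) needed (vii), now all done → (ii).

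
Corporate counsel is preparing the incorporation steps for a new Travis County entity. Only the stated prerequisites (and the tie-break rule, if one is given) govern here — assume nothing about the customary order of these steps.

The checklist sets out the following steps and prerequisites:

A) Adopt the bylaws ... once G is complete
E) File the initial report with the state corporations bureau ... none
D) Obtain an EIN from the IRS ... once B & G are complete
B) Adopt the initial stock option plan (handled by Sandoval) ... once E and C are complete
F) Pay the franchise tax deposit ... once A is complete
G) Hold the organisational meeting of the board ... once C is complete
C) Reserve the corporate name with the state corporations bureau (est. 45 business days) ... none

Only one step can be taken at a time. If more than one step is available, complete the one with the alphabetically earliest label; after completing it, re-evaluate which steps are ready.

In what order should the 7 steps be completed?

C, E, B, G, A, D, F

Nothing is required for C and E. C has the earlier label → C first.
G now also ready, so the ready set is {E, G}; E has the earlier label → E.
Ready: B and G. B has the earlier label → B.
G needed C, now all done → G.
A and D are both available; A has the earlier label → A.
F now also ready, so the ready set is {D, F}; D has the earlier label → D.
Next only F has its prerequisites met → F.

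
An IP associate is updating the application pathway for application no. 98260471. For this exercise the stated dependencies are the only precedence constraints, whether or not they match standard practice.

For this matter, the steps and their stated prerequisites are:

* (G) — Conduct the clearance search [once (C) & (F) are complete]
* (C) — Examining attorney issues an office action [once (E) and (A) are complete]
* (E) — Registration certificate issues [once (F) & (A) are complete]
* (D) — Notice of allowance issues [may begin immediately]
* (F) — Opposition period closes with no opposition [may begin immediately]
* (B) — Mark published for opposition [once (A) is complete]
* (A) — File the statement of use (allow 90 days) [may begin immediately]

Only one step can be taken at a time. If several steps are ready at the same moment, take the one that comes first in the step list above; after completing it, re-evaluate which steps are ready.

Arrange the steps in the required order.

(D) (F) (A) (E) (C) (G) (B)

(D), (F) and (A) have no prerequisites; (D) is listed earlier, so (D) is first.
Ready: (F) and (A). (F) is listed earlier → (F).
Next only (A) has its prerequisites met → (A).
(E) and (B) are both available; (E) is listed earlier → (E).
Now (C) and (B) have their prerequisites met. (C) is listed earlier, so (C) next.
(G) and (B) are both available; (G) is listed earlier → (G).
(B) is the only step now ready → (B).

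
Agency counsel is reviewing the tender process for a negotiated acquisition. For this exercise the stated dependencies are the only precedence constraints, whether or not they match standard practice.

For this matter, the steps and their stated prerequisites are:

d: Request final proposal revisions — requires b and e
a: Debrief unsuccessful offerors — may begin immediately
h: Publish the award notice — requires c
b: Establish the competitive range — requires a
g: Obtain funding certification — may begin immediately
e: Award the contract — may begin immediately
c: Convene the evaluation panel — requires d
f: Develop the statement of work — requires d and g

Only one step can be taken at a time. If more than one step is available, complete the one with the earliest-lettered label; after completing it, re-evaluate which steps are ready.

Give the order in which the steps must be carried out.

a b e d c g f h

a, e and g have no prerequisites; a has the earlier label, so a is first.
b now also ready, so the ready set is {b, e, g}; b has the earlier label → b.
Ready: e and g. e has the earlier label → e.
Ready: d and g. d has the earlier label → d.
Now c and g have their prerequisites met. c has the earlier label, so c next.
g and h are both available; g has the earlier label → g.
f now also ready, so the ready set is {f, h}; f has the earlier label → f.
h is the only step now ready → h.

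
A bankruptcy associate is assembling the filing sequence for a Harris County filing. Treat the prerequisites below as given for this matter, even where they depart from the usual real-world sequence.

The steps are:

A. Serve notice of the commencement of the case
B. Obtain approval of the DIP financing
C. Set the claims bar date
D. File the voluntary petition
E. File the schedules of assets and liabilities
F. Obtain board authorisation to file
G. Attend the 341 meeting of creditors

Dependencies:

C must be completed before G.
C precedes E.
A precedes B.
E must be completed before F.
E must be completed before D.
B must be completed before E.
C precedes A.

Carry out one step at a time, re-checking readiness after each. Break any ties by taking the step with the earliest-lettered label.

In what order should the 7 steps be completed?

C is the only step with nothing outstanding, so it goes first.
Now A and G have their prerequisites met. A has the earlier label, so A next.
B now also ready, so the ready set is {B, G}; B has the earlier label → B.
Ready: E and G. E has the earlier label → E.
Ready: D, F and G. D has the earlier label → D.
F and G are both available; F has the earlier label → F.
That leaves G as the only ready step → G.

C, A, B, E, D, F, G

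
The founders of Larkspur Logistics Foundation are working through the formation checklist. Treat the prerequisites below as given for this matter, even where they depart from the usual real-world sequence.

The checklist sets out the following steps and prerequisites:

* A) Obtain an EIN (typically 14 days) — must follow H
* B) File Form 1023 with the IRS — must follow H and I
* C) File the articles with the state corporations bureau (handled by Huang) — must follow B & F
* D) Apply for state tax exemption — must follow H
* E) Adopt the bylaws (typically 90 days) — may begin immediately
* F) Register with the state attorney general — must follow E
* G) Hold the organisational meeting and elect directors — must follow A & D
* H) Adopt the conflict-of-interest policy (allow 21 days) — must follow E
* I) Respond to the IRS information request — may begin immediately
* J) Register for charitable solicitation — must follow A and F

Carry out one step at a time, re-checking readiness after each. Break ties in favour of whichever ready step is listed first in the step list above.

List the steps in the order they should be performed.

E → F → H → A → D → G → I → B → C → J

Nothing is required for E and I. E is listed earlier → E first.
F, H and I are all available; F is listed earlier → F.
H and I are both available; H is listed earlier → H.
Ready: A, D and I. A is listed earlier → A.
J now also ready, so the ready set is {D, I, J}; D is listed earlier → D.
G now also ready, so the ready set is {G, I, J}; G is listed earlier → G.
Ready: I and J. I is listed earlier → I.
B now also ready, so the ready set is {B, J}; B is listed earlier → B.
C now also ready, so the ready set is {C, J}; C is listed earlier → C.
Next only J has its prerequisites met → J.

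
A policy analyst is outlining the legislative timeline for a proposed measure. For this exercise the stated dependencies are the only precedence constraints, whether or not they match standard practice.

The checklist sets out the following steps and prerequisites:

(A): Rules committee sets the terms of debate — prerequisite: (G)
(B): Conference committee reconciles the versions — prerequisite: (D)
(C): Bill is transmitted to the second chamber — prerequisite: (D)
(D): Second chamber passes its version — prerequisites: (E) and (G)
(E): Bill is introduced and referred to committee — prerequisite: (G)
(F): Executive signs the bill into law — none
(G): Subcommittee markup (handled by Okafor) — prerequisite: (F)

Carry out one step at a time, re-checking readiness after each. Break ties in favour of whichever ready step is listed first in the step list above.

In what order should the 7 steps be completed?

(F) is the only step with nothing outstanding, so it goes first.
(G) needed (F), now all done → (G).
Ready: (A) and (E). (A) is listed earlier → (A).
(E) is the only step now ready → (E).
(D) needed (E) and (G), now all done → (D).
Ready: (B) and (C). (B) is listed earlier → (B).
(C) needed (D), now all done → (C).

(F), (G), (A), (E), (D), (B), (C)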